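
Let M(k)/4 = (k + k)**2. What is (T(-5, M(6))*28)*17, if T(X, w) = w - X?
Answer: 276556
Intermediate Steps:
M(k) = 16*k**2 (M(k) = 4*(k + k)**2 = 4*(2*k)**2 = 4*(4*k**2) = 16*k**2)
(T(-5, M(6))*28)*17 = ((16*6**2 - 1*(-5))*28)*17 = ((16*36 + 5)*28)*17 = ((576 + 5)*28)*17 = (581*28)*17 = 16268*17 = 276556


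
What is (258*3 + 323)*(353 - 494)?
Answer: -154677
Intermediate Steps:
(258*3 + 323)*(353 - 494) = (774 + 323)*(-141) = 1097*(-141) = -154677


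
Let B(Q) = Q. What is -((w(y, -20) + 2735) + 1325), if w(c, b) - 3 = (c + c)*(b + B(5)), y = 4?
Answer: -3943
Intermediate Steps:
w(c, b) = 3 + 2*c*(5 + b) (w(c, b) = 3 + (c + c)*(b + 5) = 3 + (2*c)*(5 + b) = 3 + 2*c*(5 + b))
-((w(y, -20) + 2735) + 1325) = -(((3 + 10*4 + 2*(-20)*4) + 2735) + 1325) = -(((3 + 40 - 160) + 2735) + 1325) = -((-117 + 2735) + 1325) = -(2618 + 1325) = -1*3943 = -3943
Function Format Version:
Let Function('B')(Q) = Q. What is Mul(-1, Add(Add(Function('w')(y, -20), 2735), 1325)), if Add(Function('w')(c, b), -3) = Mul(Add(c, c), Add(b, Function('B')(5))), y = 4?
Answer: -3943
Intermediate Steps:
Function('w')(c, b) = Add(3, Mul(2, c, Add(5, b))) (Function('w')(c, b) = Add(3, Mul(Add(c, c), Add(b, 5))) = Add(3, Mul(Mul(2, c), Add(5, b))) = Add(3, Mul(2, c, Add(5, b))))
Mul(-1, Add(Add(Function('w')(y, -20), 2735), 1325)) = Mul(-1, Add(Add(Add(3, Mul(10, 4), Mul(2, -20, 4)), 2735), 1325)) = Mul(-1, Add(Add(Add(3, 40, -160), 2735), 1325)) = Mul(-1, Add(Add(-117, 2735), 1325)) = Mul(-1, Add(2618, 1325)) = Mul(-1, 3943) = -3943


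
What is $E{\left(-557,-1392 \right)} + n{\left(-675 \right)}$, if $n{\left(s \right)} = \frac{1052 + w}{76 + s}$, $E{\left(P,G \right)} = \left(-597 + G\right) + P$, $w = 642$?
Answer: $- \frac{1526748}{599} \approx -2548.8$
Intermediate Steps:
$E{\left(P,G \right)} = -597 + G + P$
$n{\left(s \right)} = \frac{1694}{76 + s}$ ($n{\left(s \right)} = \frac{1052 + 642}{76 + s} = \frac{1694}{76 + s}$)
$E{\left(-557,-1392 \right)} + n{\left(-675 \right)} = \left(-597 - 1392 - 557\right) + \frac{1694}{76 - 675} = -2546 + \frac{1694}{-599} = -2546 + 1694 \left(- \frac{1}{599}\right) = -2546 - \frac{1694}{599} = - \frac{1526748}{599}$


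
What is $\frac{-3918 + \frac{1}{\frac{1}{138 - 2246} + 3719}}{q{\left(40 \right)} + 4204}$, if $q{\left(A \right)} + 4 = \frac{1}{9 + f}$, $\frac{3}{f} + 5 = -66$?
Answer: $- \frac{6511739108120}{6980610788807} \approx -0.93283$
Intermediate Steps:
$f = - \frac{3}{71}$ ($f = \frac{3}{-5 - 66} = \frac{3}{-71} = 3 \left(- \frac{1}{71}\right) = - \frac{3}{71} \approx -0.042253$)
$q{\left(A \right)} = - \frac{2473}{636}$ ($q{\left(A \right)} = -4 + \frac{1}{9 - \frac{3}{71}} = -4 + \frac{1}{\frac{636}{71}} = -4 + \frac{71}{636} = - \frac{2473}{636}$)
$\frac{-3918 + \frac{1}{\frac{1}{138 - 2246} + 3719}}{q{\left(40 \right)} + 4204} = \frac{-3918 + \frac{1}{\frac{1}{138 - 2246} + 3719}}{- \frac{2473}{636} + 4204} = \frac{-3918 + \frac{1}{\frac{1}{-2108} + 3719}}{\frac{2671271}{636}} = \left(-3918 + \frac{1}{- \frac{1}{2108} + 3719}\right) \frac{636}{2671271} = \left(-3918 + \frac{1}{\frac{7839651}{2108}}\right) \frac{636}{2671271} = \left(-3918 + \frac{2108}{7839651}\right) \frac{636}{2671271} = \left(- \frac{30715750510}{7839651}\right) \frac{636}{2671271} = - \frac{6511739108120}{6980610788807}$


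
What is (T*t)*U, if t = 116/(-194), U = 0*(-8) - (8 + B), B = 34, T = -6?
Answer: -14616/97 ≈ -150.68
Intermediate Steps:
U = -42 (U = 0*(-8) - (8 + 34) = 0 - 1*42 = 0 - 42 = -42)
t = -58/97 (t = 116*(-1/194) = -58/97 ≈ -0.59794)
(T*t)*U = -6*(-58/97)*(-42) = (348/97)*(-42) = -14616/97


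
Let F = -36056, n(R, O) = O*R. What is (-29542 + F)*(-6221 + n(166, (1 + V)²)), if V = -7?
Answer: 16071510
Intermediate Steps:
(-29542 + F)*(-6221 + n(166, (1 + V)²)) = (-29542 - 36056)*(-6221 + (1 - 7)²*166) = -65598*(-6221 + (-6)²*166) = -65598*(-6221 + 36*166) = -65598*(-6221 + 5976) = -65598*(-245) = 16071510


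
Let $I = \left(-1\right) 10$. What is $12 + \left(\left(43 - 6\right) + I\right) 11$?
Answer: $309$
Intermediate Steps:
$I = -10$
$12 + \left(\left(43 - 6\right) + I\right) 11 = 12 + \left(\left(43 - 6\right) - 10\right) 11 = 12 + \left(37 - 10\right) 11 = 12 + 27 \cdot 11 = 12 + 297 = 309$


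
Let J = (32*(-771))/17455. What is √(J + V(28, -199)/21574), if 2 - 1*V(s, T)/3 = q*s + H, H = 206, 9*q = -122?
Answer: I*√443202082969653210/564861255 ≈ 1.1786*I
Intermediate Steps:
q = -122/9 (q = (⅑)*(-122) = -122/9 ≈ -13.556)
V(s, T) = -612 + 122*s/3 (V(s, T) = 6 - 3*(-122*s/9 + 206) = 6 - 3*(206 - 122*s/9) = 6 + (-618 + 122*s/3) = -612 + 122*s/3)
J = -24672/17455 (J = -24672*1/17455 = -24672/17455 ≈ -1.4135)
√(J + V(28, -199)/21574) = √(-24672/17455 + (-612 + (122/3)*28)/21574) = √(-24672/17455 + (-612 + 3416/3)*(1/21574)) = √(-24672/17455 + (1580/3)*(1/21574)) = √(-24672/17455 + 790/32361) = √(-784621142/564861255) = I*√443202082969653210/564861255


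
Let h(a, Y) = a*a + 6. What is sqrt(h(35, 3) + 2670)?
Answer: sqrt(3901) ≈ 62.458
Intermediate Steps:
h(a, Y) = 6 + a**2 (h(a, Y) = a**2 + 6 = 6 + a**2)
sqrt(h(35, 3) + 2670) = sqrt((6 + 35**2) + 2670) = sqrt((6 + 1225) + 2670) = sqrt(1231 + 2670) = sqrt(3901)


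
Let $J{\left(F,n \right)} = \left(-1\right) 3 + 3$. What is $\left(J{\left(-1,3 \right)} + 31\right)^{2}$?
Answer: $961$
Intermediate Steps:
$J{\left(F,n \right)} = 0$ ($J{\left(F,n \right)} = -3 + 3 = 0$)
$\left(J{\left(-1,3 \right)} + 31\right)^{2} = \left(0 + 31\right)^{2} = 31^{2} = 961$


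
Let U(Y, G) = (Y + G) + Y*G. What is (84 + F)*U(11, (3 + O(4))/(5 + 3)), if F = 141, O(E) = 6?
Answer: 11025/2 ≈ 5512.5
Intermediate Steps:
U(Y, G) = G + Y + G*Y (U(Y, G) = (G + Y) + G*Y = G + Y + G*Y)
(84 + F)*U(11, (3 + O(4))/(5 + 3)) = (84 + 141)*((3 + 6)/(5 + 3) + 11 + ((3 + 6)/(5 + 3))*11) = 225*(9/8 + 11 + (9/8)*11) = 225*(9/8 + 11 + 99/8) = 225*(49/2) = 11025/2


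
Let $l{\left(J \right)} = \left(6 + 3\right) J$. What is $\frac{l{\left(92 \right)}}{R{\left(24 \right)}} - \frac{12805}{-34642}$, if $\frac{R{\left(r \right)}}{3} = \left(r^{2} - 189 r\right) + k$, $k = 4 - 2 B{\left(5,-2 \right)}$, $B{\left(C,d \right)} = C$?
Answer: $\frac{6870573}{22898362} \approx 0.30005$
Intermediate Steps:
$k = -6$ ($k = 4 - 10 = -6$)
$R{\left(r \right)} = -18 - 567 r + 3 r^{2}$ ($R{\left(r \right)} = 3 \left(\left(r^{2} - 189 r\right) - 6\right) = 3 \left(-6 + r^{2} - 189 r\right) = -18 - 567 r + 3 r^{2}$)
$l{\left(J \right)} = 9 J$
$\frac{l{\left(92 \right)}}{R{\left(24 \right)}} - \frac{12805}{-34642} = \frac{9 \cdot 92}{-18 - 13608 + 3 \cdot 24^{2}} - \frac{12805}{-34642} = \frac{828}{-18 - 13608 + 3 \cdot 576} - - \frac{12805}{34642} = \frac{828}{-18 - 13608 + 1728} + \frac{12805}{34642} = \frac{828}{-11898} + \frac{12805}{34642} = 828 \left(- \frac{1}{11898}\right) + \frac{12805}{34642} = - \frac{46}{661} + \frac{12805}{34642} = \frac{6870573}{22898362}$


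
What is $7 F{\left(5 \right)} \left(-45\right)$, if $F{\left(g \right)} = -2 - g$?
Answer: $2205$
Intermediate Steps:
$7 F{\left(5 \right)} \left(-45\right) = 7 \left(-2 - 5\right) \left(-45\right) = 7 \left(-7\right) \left(-45\right) = \left(-49\right) \left(-45\right) = 2205$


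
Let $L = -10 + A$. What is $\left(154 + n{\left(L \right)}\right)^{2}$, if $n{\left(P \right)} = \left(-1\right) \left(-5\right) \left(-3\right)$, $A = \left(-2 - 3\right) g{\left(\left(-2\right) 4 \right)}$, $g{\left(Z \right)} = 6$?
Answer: $19321$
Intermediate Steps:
$A = -30$ ($A = \left(-2 - 3\right) 6 = \left(-5\right) 6 = -30$)
$L = -40$ ($L = -10 - 30 = -40$)
$n{\left(P \right)} = -15$ ($n{\left(P \right)} = 5 \left(-3\right) = -15$)
$\left(154 + n{\left(L \right)}\right)^{2} = \left(154 - 15\right)^{2} = 139^{2} = 19321$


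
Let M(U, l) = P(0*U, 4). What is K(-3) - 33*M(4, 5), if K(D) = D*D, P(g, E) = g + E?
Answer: -123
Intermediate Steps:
P(g, E) = E + g
K(D) = D²
M(U, l) = 4 (M(U, l) = 4 + 0*U = 4 + 0 = 4)
K(-3) - 33*M(4, 5) = (-3)² - 33*4 = 9 - 132 = -123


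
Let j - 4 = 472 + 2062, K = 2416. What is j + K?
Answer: 4954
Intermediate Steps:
j = 2538 (j = 4 + (472 + 2062) = 4 + 2534 = 2538)
j + K = 2538 + 2416 = 4954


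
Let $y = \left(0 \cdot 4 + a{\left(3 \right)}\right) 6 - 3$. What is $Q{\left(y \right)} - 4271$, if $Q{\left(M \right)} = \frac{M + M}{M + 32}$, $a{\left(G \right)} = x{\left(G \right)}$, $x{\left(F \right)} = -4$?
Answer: $- \frac{21409}{5} \approx -4281.8$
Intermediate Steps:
$a{\left(G \right)} = -4$
$y = -27$ ($y = \left(0 \cdot 4 - 4\right) 6 - 3 = \left(0 - 4\right) 6 - 3 = \left(-4\right) 6 - 3 = -24 - 3 = -27$)
$Q{\left(M \right)} = \frac{2 M}{32 + M}$
$Q{\left(y \right)} - 4271 = 2 \left(-27\right) \frac{1}{32 - 27} - 4271 = 2 \left(-27\right) \frac{1}{5} - 4271 = - \frac{54}{5} - 4271 = - \frac{21409}{5}$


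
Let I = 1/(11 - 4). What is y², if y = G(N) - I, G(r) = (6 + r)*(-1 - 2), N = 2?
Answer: 28561/49 ≈ 582.88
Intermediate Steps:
I = ⅐ (I = 1/7 = ⅐ ≈ 0.14286)
G(r) = -18 - 3*r (G(r) = (6 + r)*(-3) = -18 - 3*r)
y = -169/7 (y = (-18 - 3*2) - 1*⅐ = (-18 - 6) - ⅐ = -24 - ⅐ = -169/7 ≈ -24.143)
y² = (-169/7)² = 28561/49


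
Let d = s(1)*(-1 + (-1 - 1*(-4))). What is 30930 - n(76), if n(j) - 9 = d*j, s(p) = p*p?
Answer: 30769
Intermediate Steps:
s(p) = p²
d = 2 (d = 1²*(-1 + (-1 - 1*(-4))) = 1*(-1 + (-1 + 4)) = 1*(-1 + 3) = 1*2 = 2)
n(j) = 9 + 2*j
30930 - n(76) = 30930 - (9 + 2*76) = 30930 - (9 + 152) = 30930 - 1*161 = 30930 - 161 = 30769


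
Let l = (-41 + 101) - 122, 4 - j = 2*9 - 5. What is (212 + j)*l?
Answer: -12586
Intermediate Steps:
j = -9 (j = 4 - (2*9 - 5) = 4 - (18 - 5) = 4 - 1*13 = 4 - 13 = -9)
l = -62 (l = 60 - 122 = -62)
(212 + j)*l = (212 - 9)*(-62) = 203*(-62) = -12586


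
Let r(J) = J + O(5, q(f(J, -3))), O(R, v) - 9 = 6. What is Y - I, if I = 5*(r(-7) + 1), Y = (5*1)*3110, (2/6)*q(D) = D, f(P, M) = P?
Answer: 15505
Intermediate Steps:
q(D) = 3*D
O(R, v) = 15 (O(R, v) = 9 + 6 = 15)
r(J) = 15 + J (r(J) = J + 15 = 15 + J)
Y = 15550 (Y = 5*3110 = 15550)
I = 45 (I = 5*((15 - 7) + 1) = 5*(8 + 1) = 5*9 = 45)
Y - I = 15550 - 1*45 = 15550 - 45 = 15505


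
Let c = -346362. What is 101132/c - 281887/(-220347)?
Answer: 12558468715/12719971269 ≈ 0.98730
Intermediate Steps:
101132/c - 281887/(-220347) = 101132/(-346362) - 281887/(-220347) = 101132*(-1/346362) - 281887*(-1/220347) = -50566/173181 + 281887/220347 = 12558468715/12719971269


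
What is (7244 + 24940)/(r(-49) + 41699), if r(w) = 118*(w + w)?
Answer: 10728/10045 ≈ 1.0680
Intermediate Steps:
r(w) = 236*w (r(w) = 118*(2*w) = 236*w)
(7244 + 24940)/(r(-49) + 41699) = (7244 + 24940)/(236*(-49) + 41699) = 32184/(-11564 + 41699) = 32184/30135 = 32184*(1/30135) = 10728/10045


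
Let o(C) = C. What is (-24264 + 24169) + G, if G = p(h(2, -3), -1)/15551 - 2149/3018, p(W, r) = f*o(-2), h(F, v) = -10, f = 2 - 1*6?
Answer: -4492022165/46932918 ≈ -95.712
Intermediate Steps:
f = -4 (f = 2 - 6 = -4)
p(W, r) = 8 (p(W, r) = -4*(-2) = 8)
G = -33394955/46932918 (G = 8/15551 - 2149/3018 = -33394955/46932918 ≈ -0.71155)
(-24264 + 24169) + G = (-24264 + 24169) - 33394955/46932918 = -95 - 33394955/46932918 = -4492022165/46932918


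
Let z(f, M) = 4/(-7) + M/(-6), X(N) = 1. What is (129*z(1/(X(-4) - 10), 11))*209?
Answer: -907687/14 ≈ -64835.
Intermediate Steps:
z(f, M) = -4/7 - M/6 (z(f, M) = 4*(-⅐) + M*(-⅙) = -4/7 - M/6)
(129*z(1/(X(-4) - 10), 11))*209 = (129*(-4/7 - ⅙*11))*209 = (129*(-4/7 - 11/6))*209 = (129*(-101/42))*209 = -4343/14*209 = -907687/14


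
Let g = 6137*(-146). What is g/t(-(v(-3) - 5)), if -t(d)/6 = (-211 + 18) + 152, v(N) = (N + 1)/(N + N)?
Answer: -448001/123 ≈ -3642.3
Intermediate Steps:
v(N) = (1 + N)/(2*N) (v(N) = (1 + N)/((2*N)) = (1 + N)*(1/(2*N)) = (1 + N)/(2*N))
t(d) = 246 (t(d) = -6*((-211 + 18) + 152) = -6*(-193 + 152) = -6*(-41) = 246)
g = -896002
g/t(-(v(-3) - 5)) = -896002/246 = -896002*1/246 = -448001/123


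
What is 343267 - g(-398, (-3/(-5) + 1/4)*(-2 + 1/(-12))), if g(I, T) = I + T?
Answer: 16496005/48 ≈ 3.4367e+5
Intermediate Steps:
343267 - g(-398, (-3/(-5) + 1/4)*(-2 + 1/(-12))) = 343267 - (-398 + (-3/(-5) + 1/4)*(-2 + 1/(-12))) = 343267 - (-398 + (-3*(-⅕) + 1*(¼))*(-2 - 1/12)) = 343267 - (-398 + (⅗ + ¼)*(-25/12)) = 343267 - (-398 + (17/20)*(-25/12)) = 343267 - (-398 - 85/48) = 343267 - 1*(-19189/48) = 343267 + 19189/48 = 16496005/48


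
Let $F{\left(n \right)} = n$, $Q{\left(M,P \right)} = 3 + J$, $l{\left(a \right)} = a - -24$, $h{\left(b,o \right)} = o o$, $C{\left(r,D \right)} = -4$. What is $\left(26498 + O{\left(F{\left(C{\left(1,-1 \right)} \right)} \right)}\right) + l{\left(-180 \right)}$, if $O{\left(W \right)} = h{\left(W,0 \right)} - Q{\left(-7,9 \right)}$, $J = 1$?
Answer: $26338$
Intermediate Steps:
$h{\left(b,o \right)} = o^{2}$
$l{\left(a \right)} = 24 + a$ ($l{\left(a \right)} = a + 24 = 24 + a$)
$Q{\left(M,P \right)} = 4$ ($Q{\left(M,P \right)} = 3 + 1 = 4$)
$O{\left(W \right)} = -4$ ($O{\left(W \right)} = 0^{2} - 4 = 0 - 4 = -4$)
$\left(26498 + O{\left(F{\left(C{\left(1,-1 \right)} \right)} \right)}\right) + l{\left(-180 \right)} = \left(26498 - 4\right) + \left(24 - 180\right) = 26494 - 156 = 26338$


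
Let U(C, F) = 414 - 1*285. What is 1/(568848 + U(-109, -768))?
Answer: 1/568977 ≈ 1.7575e-6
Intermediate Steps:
U(C, F) = 129 (U(C, F) = 414 - 285 = 129)
1/(568848 + U(-109, -768)) = 1/(568848 + 129) = 1/568977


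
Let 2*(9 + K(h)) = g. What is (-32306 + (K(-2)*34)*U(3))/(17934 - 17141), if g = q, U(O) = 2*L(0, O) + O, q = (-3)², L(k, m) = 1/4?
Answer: -65683/1586 ≈ -41.414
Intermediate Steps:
L(k, m) = ¼
q = 9
U(O) = ½ + O (U(O) = 2*(¼) + O = ½ + O)
g = 9
K(h) = -9/2 (K(h) = -9 + (½)*9 = -9 + 9/2 = -9/2)
(-32306 + (K(-2)*34)*U(3))/(17934 - 17141) = (-32306 + (-9/2*34)*(½ + 3))/(17934 - 17141) = (-32306 - 153*7/2)/793 = (-32306 - 1071/2)*(1/793) = -65683/2*1/793 = -65683/1586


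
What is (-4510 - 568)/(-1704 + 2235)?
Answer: -5078/531 ≈ -9.5631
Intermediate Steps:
(-4510 - 568)/(-1704 + 2235) = -5078/531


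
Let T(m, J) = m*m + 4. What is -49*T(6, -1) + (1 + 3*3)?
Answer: -1950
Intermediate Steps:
T(m, J) = 4 + m² (T(m, J) = m² + 4 = 4 + m²)
-49*T(6, -1) + (1 + 3*3) = -49*(4 + 6²) + (1 + 3*3) = -49*(4 + 36) + (1 + 9) = -49*40 + 10 = -1960 + 10 = -1950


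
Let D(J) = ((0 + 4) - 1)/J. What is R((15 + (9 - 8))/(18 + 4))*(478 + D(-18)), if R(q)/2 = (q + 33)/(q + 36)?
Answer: 1063657/1212 ≈ 877.60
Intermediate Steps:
D(J) = 3/J (D(J) = (4 - 1)/J = 3/J)
R(q) = 2*(33 + q)/(36 + q) (R(q) = 2*((q + 33)/(q + 36)) = 2*((33 + q)/(36 + q)) = 2*(33 + q)/(36 + q))
R((15 + (9 - 8))/(18 + 4))*(478 + D(-18)) = (2*(33 + (15 + (9 - 8))/(18 + 4))/(36 + (15 + (9 - 8))/(18 + 4)))*(478 + 3/(-18)) = (2*(33 + (15 + 1)/22)/(36 + (15 + 1)/22))*(478 + 3*(-1/18)) = (2*(33 + 16*(1/22))/(36 + 16*(1/22)))*(478 - 1/6) = (2*(33 + 8/11)/(36 + 8/11))*(2867/6) = (2*(371/11)/(404/11))*(2867/6) = (2*(11/404)*(371/11))*(2867/6) = (371/202)*(2867/6) = 1063657/1212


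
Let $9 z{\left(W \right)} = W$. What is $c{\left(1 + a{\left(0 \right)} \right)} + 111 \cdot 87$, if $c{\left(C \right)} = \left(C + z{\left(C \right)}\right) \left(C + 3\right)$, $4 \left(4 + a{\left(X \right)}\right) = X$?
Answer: $9657$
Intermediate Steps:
$z{\left(W \right)} = \frac{W}{9}$
$a{\left(X \right)} = -4 + \frac{X}{4}$
$c{\left(C \right)} = \frac{10 C \left(3 + C\right)}{9}$ ($c{\left(C \right)} = \left(C + \frac{C}{9}\right) \left(C + 3\right) = \frac{10 C}{9} \left(3 + C\right) = \frac{10 C \left(3 + C\right)}{9}$)
$c{\left(1 + a{\left(0 \right)} \right)} + 111 \cdot 87 = \frac{10 \left(1 + \left(-4 + \frac{1}{4} \cdot 0\right)\right) \left(3 + \left(1 + \left(-4 + \frac{1}{4} \cdot 0\right)\right)\right)}{9} + 111 \cdot 87 = \frac{10 \left(1 + \left(-4 + 0\right)\right) \left(3 + \left(1 + \left(-4 + 0\right)\right)\right)}{9} + 9657 = \frac{10 \left(1 - 4\right) \left(3 + \left(1 - 4\right)\right)}{9} + 9657 = \frac{10}{9} \left(-3\right) \left(3 - 3\right) + 9657 = \frac{10}{9} \left(-3\right) 0 + 9657 = 0 + 9657 = 9657$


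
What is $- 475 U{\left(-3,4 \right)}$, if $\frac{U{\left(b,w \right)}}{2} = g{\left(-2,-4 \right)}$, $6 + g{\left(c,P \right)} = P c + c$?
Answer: $0$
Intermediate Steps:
$g{\left(c,P \right)} = -6 + c + P c$ ($g{\left(c,P \right)} = -6 + \left(P c + c\right) = -6 + \left(c + P c\right) = -6 + c + P c$)
$U{\left(b,w \right)} = 0$ ($U{\left(b,w \right)} = 2 \left(-6 - 2 - -8\right) = 2 \left(-6 - 2 + 8\right) = 2 \cdot 0 = 0$)
$- 475 U{\left(-3,4 \right)} = \left(-475\right) 0 = 0$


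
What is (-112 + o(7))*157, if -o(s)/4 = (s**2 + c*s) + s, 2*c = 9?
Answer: -72534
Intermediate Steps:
c = 9/2 (c = (1/2)*9 = 9/2 ≈ 4.5000)
o(s) = -22*s - 4*s**2 (o(s) = -4*((s**2 + 9*s/2) + s) = -4*(s**2 + 11*s/2) = -22*s - 4*s**2)
(-112 + o(7))*157 = (-112 - 2*7*(11 + 2*7))*157 = (-112 - 2*7*(11 + 14))*157 = (-112 - 2*7*25)*157 = (-112 - 350)*157 = -462*157 = -72534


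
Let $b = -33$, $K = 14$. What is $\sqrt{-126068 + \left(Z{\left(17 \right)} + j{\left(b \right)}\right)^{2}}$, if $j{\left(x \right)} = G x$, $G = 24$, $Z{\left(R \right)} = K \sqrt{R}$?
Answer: $4 \sqrt{31533 - 1386 \sqrt{17}} \approx 642.72$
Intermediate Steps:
$Z{\left(R \right)} = 14 \sqrt{R}$
$j{\left(x \right)} = 24 x$
$\sqrt{-126068 + \left(Z{\left(17 \right)} + j{\left(b \right)}\right)^{2}} = \sqrt{-126068 + \left(14 \sqrt{17} + 24 \left(-33\right)\right)^{2}} = \sqrt{-126068 + \left(14 \sqrt{17} - 792\right)^{2}} = \sqrt{-126068 + \left(-792 + 14 \sqrt{17}\right)^{2}}$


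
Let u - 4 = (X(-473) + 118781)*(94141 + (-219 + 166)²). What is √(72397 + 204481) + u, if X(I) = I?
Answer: 11469960604 + √276878 ≈ 1.1470e+10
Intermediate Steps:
u = 11469960604 (u = 4 + (-473 + 118781)*(94141 + (-219 + 166)²) = 4 + 118308*(94141 + (-53)²) = 4 + 118308*(94141 + 2809) = 4 + 118308*96950 = 4 + 11469960600 = 11469960604)
√(72397 + 204481) + u = √(72397 + 204481) + 11469960604 = √276878 + 11469960604 = 11469960604 + √276878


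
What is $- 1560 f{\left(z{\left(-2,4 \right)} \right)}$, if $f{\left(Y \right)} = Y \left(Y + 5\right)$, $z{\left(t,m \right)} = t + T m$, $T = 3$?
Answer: $-234000$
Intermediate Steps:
$z{\left(t,m \right)} = t + 3 m$
$f{\left(Y \right)} = Y \left(5 + Y\right)$
$- 1560 f{\left(z{\left(-2,4 \right)} \right)} = - 1560 \left(-2 + 3 \cdot 4\right) \left(5 + \left(-2 + 3 \cdot 4\right)\right) = - 1560 \left(-2 + 12\right) \left(5 + \left(-2 + 12\right)\right) = - 1560 \cdot 10 \left(5 + 10\right) = - 1560 \cdot 10 \cdot 15 = \left(-1560\right) 150 = -234000$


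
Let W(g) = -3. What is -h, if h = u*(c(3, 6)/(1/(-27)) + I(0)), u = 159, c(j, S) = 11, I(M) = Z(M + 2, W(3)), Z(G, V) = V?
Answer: 47700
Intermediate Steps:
I(M) = -3
h = -47700 (h = 159*(11/(1/(-27)) - 3) = 159*(11/(-1/27) - 3) = 159*(11*(-27) - 3) = 159*(-297 - 3) = 159*(-300) = -47700)
-h = -1*(-47700) = 47700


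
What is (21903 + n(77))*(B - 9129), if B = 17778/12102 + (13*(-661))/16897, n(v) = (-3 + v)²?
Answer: -8517469687157189/34081249 ≈ -2.4992e+8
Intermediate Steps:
B = 32733730/34081249 (B = 17778*(1/12102) - 8593*1/16897 = 2963/2017 - 8593/16897 = 32733730/34081249 ≈ 0.96046)
(21903 + n(77))*(B - 9129) = (21903 + (-3 + 77)²)*(32733730/34081249 - 9129) = (21903 + 74²)*(-311094988391/34081249) = (21903 + 5476)*(-311094988391/34081249) = 27379*(-311094988391/34081249) = -8517469687157189/34081249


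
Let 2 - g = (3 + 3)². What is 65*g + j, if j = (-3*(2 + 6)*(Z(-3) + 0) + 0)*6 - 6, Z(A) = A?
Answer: -1784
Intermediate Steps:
g = -34 (g = 2 - (3 + 3)² = 2 - 1*6² = 2 - 1*36 = 2 - 36 = -34)
j = 426 (j = (-3*(2 + 6)*(-3 + 0) + 0)*6 - 6 = (-24*(-3) + 0)*6 - 6 = (-3*(-24) + 0)*6 - 6 = (72 + 0)*6 - 6 = 72*6 - 6 = 432 - 6 = 426)
65*g + j = 65*(-34) + 426 = -2210 + 426 = -1784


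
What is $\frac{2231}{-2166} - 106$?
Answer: $- \frac{231827}{2166} \approx -107.03$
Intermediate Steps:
$\frac{2231}{-2166} - 106 = 2231 \left(- \frac{1}{2166}\right) - 106 = - \frac{2231}{2166} - 106 = - \frac{231827}{2166}$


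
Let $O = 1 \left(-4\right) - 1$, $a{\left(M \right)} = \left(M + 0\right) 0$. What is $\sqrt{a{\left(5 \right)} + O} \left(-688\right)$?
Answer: $- 688 i \sqrt{5} \approx - 1538.4 i$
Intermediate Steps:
$a{\left(M \right)} = 0$ ($a{\left(M \right)} = M 0 = 0$)
$O = -5$ ($O = -4 - 1 = -5$)
$\sqrt{a{\left(5 \right)} + O} \left(-688\right) = \sqrt{0 - 5} \left(-688\right) = \sqrt{-5} \left(-688\right) = i \sqrt{5} \left(-688\right) = - 688 i \sqrt{5}$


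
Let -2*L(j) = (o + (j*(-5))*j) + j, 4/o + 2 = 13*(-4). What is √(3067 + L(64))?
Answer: √1075278/9 ≈ 115.22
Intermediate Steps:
o = -2/27 (o = 4/(-2 + 13*(-4)) = 4/(-2 - 52) = 4/(-54) = 4*(-1/54) = -2/27 ≈ -0.074074)
L(j) = 1/27 - j/2 + 5*j²/2 (L(j) = -((-2/27 + (j*(-5))*j) + j)/2 = -((-2/27 + (-5*j)*j) + j)/2 = -((-2/27 - 5*j²) + j)/2 = -(-2/27 + j - 5*j²)/2 = 1/27 - j/2 + 5*j²/2)
√(3067 + L(64)) = √(3067 + (1/27 - ½*64 + (5/2)*64²)) = √(3067 + (1/27 - 32 + (5/2)*4096)) = √(3067 + (1/27 - 32 + 10240)) = √(3067 + 275617/27) = √(358426/27) = √1075278/9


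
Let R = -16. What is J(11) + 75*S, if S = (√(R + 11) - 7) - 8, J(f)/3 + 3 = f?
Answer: -1101 + 75*I*√5 ≈ -1101.0 + 167.71*I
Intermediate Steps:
J(f) = -9 + 3*f
S = -15 + I*√5 (S = (√(-16 + 11) - 7) - 8 = (√(-5) - 7) - 8 = (I*√5 - 7) - 8 = (-7 + I*√5) - 8 = -15 + I*√5 ≈ -15.0 + 2.2361*I)
J(11) + 75*S = (-9 + 3*11) + 75*(-15 + I*√5) = (-9 + 33) + (-1125 + 75*I*√5) = 24 + (-1125 + 75*I*√5) = -1101 + 75*I*√5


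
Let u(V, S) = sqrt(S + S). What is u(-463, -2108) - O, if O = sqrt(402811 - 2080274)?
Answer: I*(-sqrt(1677463) + 2*sqrt(1054)) ≈ -1230.2*I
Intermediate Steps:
u(V, S) = sqrt(2)*sqrt(S) (u(V, S) = sqrt(2*S) = sqrt(2)*sqrt(S))
O = I*sqrt(1677463) (O = sqrt(-1677463) = I*sqrt(1677463) ≈ 1295.2*I)
u(-463, -2108) - O = sqrt(2)*sqrt(-2108) - I*sqrt(1677463) = sqrt(2)*(2*I*sqrt(527)) - I*sqrt(1677463) = 2*I*sqrt(1054) - I*sqrt(1677463) = -I*sqrt(1677463) + 2*I*sqrt(1054)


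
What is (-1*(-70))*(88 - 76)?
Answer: 840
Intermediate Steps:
(-1*(-70))*(88 - 76) = 70*12 = 840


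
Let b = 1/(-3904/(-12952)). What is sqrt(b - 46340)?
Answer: I*sqrt(2758700722)/244 ≈ 215.26*I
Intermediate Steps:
b = 1619/488 (b = 1/(-3904*(-1/12952)) = 1/(488/1619) = 1619/488 ≈ 3.3176)
sqrt(b - 46340) = sqrt(1619/488 - 46340) = sqrt(-22612301/488) = I*sqrt(2758700722)/244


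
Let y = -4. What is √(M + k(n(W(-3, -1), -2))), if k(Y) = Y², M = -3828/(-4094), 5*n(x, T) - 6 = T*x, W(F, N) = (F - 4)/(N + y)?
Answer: √3521417254/51175 ≈ 1.1596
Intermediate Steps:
W(F, N) = (-4 + F)/(-4 + N) (W(F, N) = (F - 4)/(N - 4) = (-4 + F)/(-4 + N))
n(x, T) = 6/5 + T*x/5 (n(x, T) = 6/5 + (T*x)/5 = 6/5 + T*x/5)
M = 1914/2047 (M = -3828*(-1/4094) = 1914/2047 ≈ 0.93503)
√(M + k(n(W(-3, -1), -2))) = √(1914/2047 + (6/5 + (⅕)*(-2)*((-4 - 3)/(-4 - 1)))²) = √(1914/2047 + (6/5 + (⅕)*(-2)*(-7/(-5)))²) = √(1914/2047 + (6/5 + (⅕)*(-2)*(-⅕*(-7)))²) = √(1914/2047 + (6/5 + (⅕)*(-2)*(7/5))²) = √(1914/2047 + (6/5 - 14/25)²) = √(1914/2047 + (16/25)²) = √(1914/2047 + 256/625) = √(1720282/1279375) = √3521417254/51175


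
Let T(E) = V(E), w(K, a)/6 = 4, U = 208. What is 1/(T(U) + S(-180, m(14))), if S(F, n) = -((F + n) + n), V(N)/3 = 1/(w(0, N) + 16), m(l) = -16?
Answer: 40/8483 ≈ 0.0047153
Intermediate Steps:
w(K, a) = 24 (w(K, a) = 6*4 = 24)
V(N) = 3/40 (V(N) = 3/(24 + 16) = 3/40)
S(F, n) = -F - 2*n (S(F, n) = -(F + 2*n) = -F - 2*n)
T(E) = 3/40
1/(T(U) + S(-180, m(14))) = 1/(3/40 + (-1*(-180) - 2*(-16))) = 1/(3/40 + (180 + 32)) = 1/(3/40 + 212) = 1/(8483/40) = 40/8483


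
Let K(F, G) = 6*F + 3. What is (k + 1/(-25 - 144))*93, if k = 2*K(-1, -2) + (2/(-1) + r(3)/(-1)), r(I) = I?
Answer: -172980/169 ≈ -1023.6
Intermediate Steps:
K(F, G) = 3 + 6*F
k = -11 (k = 2*(3 + 6*(-1)) + (2/(-1) + 3/(-1)) = 2*(3 - 6) + (2*(-1) + 3*(-1)) = 2*(-3) + (-2 - 3) = -6 - 5 = -11)
(k + 1/(-25 - 144))*93 = (-11 + 1/(-25 - 144))*93 = (-11 + 1/(-169))*93 = (-11 - 1/169)*93 = -1860/169*93 = -172980/169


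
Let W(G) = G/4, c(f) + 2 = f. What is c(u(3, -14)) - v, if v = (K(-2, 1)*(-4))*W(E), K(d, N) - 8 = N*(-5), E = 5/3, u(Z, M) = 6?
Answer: 9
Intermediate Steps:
c(f) = -2 + f
E = 5/3 (E = 5*(1/3) = 5/3 ≈ 1.6667)
W(G) = G/4 (W(G) = G*(1/4) = G/4)
K(d, N) = 8 - 5*N (K(d, N) = 8 + N*(-5) = 8 - 5*N)
v = -5 (v = ((8 - 5*1)*(-4))*((1/4)*(5/3)) = ((8 - 5)*(-4))*(5/12) = (3*(-4))*(5/12) = -12*5/12 = -5)
c(u(3, -14)) - v = (-2 + 6) - 1*(-5) = 4 + 5 = 9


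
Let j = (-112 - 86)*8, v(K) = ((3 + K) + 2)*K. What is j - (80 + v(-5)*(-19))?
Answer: -1664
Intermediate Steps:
v(K) = K*(5 + K) (v(K) = (5 + K)*K = K*(5 + K))
j = -1584 (j = -198*8 = -1584)
j - (80 + v(-5)*(-19)) = -1584 - (80 - 5*(5 - 5)*(-19)) = -1584 - (80 - 5*0*(-19)) = -1584 - (80 + 0*(-19)) = -1584 - (80 + 0) = -1584 - 1*80 = -1584 - 80 = -1664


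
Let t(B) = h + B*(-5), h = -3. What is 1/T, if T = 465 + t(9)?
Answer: 1/417 ≈ 0.0023981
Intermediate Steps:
t(B) = -3 - 5*B (t(B) = -3 + B*(-5) = -3 - 5*B)
T = 417 (T = 465 + (-3 - 5*9) = 465 + (-3 - 45) = 465 - 48 = 417)
1/T = 1/417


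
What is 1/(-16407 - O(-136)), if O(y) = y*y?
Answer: -1/34903 ≈ -2.8651e-5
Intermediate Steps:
O(y) = y²
1/(-16407 - O(-136)) = 1/(-16407 - 1*(-136)²) = 1/(-16407 - 1*18496) = 1/(-16407 - 18496) = 1/(-34903) = -1/34903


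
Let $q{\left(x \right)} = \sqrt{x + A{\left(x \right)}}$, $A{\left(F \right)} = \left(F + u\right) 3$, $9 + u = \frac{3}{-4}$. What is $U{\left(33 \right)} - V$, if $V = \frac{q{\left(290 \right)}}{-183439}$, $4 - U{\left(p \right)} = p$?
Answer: $-29 + \frac{\sqrt{4523}}{366878} \approx -29.0$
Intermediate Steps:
$u = - \frac{39}{4}$ ($u = -9 + \frac{3}{-4} = -9 + 3 \left(- \frac{1}{4}\right) = -9 - \frac{3}{4} = - \frac{39}{4} \approx -9.75$)
$A{\left(F \right)} = - \frac{117}{4} + 3 F$ ($A{\left(F \right)} = \left(F - \frac{39}{4}\right) 3 = \left(- \frac{39}{4} + F\right) 3 = - \frac{117}{4} + 3 F$)
$q{\left(x \right)} = \sqrt{- \frac{117}{4} + 4 x}$ ($q{\left(x \right)} = \sqrt{x + \left(- \frac{117}{4} + 3 x\right)} = \sqrt{- \frac{117}{4} + 4 x}$)
$U{\left(p \right)} = 4 - p$
$V = - \frac{\sqrt{4523}}{366878}$ ($V = \frac{\frac{1}{2} \sqrt{-117 + 16 \cdot 290}}{-183439} = \frac{\sqrt{-117 + 4640}}{2} \left(- \frac{1}{183439}\right) = \frac{\sqrt{4523}}{2} \left(- \frac{1}{183439}\right) = - \frac{\sqrt{4523}}{366878} \approx -0.00018331$)
$U{\left(33 \right)} - V = \left(4 - 33\right) - - \frac{\sqrt{4523}}{366878} = \left(4 - 33\right) + \frac{\sqrt{4523}}{366878} = -29 + \frac{\sqrt{4523}}{366878}$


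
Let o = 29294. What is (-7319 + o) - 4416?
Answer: 17559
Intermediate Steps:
(-7319 + o) - 4416 = (-7319 + 29294) - 4416 = 21975 - 4416 = 17559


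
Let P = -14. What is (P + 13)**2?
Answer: 1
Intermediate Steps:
(P + 13)**2 = (-14 + 13)**2 = (-1)**2 = 1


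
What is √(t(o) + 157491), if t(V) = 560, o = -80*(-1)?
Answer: √158051 ≈ 397.56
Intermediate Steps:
o = 80
√(t(o) + 157491) = √(560 + 157491) = √158051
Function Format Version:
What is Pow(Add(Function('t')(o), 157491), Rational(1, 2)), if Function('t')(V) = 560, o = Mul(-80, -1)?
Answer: Pow(158051, Rational(1, 2)) ≈ 397.56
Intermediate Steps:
o = 80
Pow(Add(Function('t')(o), 157491), Rational(1, 2)) = Pow(Add(560, 157491), Rational(1, 2)) = Pow(158051, Rational(1, 2))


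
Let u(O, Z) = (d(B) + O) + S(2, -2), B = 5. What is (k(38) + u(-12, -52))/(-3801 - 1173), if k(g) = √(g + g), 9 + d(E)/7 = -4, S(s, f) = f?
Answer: 35/1658 - √19/2487 ≈ 0.019357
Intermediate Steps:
d(E) = -91 (d(E) = -63 + 7*(-4) = -63 - 28 = -91)
k(g) = √2*√g (k(g) = √(2*g) = √2*√g)
u(O, Z) = -93 + O (u(O, Z) = (-91 + O) - 2 = -93 + O)
(k(38) + u(-12, -52))/(-3801 - 1173) = (√2*√38 + (-93 - 12))/(-3801 - 1173) = (2*√19 - 105)/(-4974) = (-105 + 2*√19)*(-1/4974) = 35/1658 - √19/2487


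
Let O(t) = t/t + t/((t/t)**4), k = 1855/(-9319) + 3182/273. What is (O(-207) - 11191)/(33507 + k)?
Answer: -28994959539/85273869752 ≈ -0.34002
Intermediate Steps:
k = 29146643/2544087 (k = 1855*(-1/9319) + 3182*(1/273) = -1855/9319 + 3182/273 = 29146643/2544087 ≈ 11.457)
O(t) = 1 + t (O(t) = 1 + t/(1**4) = 1 + t/1 = 1 + t*1 = 1 + t)
(O(-207) - 11191)/(33507 + k) = ((1 - 207) - 11191)/(33507 + 29146643/2544087) = (-206 - 11191)/(85273869752/2544087) = -11397*2544087/85273869752 = -28994959539/85273869752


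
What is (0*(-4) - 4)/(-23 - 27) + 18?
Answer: 452/25 ≈ 18.080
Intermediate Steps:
(0*(-4) - 4)/(-23 - 27) + 18 = (0 - 4)/(-50) + 18 = -1/50*(-4) + 18 = 2/25 + 18 = 452/25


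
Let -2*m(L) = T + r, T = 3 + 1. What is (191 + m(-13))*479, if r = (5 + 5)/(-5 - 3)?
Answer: 726643/8 ≈ 90830.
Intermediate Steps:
T = 4
r = -5/4 (r = 10/(-8) = 10*(-⅛) = -5/4 ≈ -1.2500)
m(L) = -11/8 (m(L) = -(4 - 5/4)/2 = -½*11/4 = -11/8)
(191 + m(-13))*479 = (191 - 11/8)*479 = (1517/8)*479 = 726643/8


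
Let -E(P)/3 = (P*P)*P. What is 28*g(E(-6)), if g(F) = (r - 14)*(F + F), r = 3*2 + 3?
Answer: -181440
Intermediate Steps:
r = 9 (r = 6 + 3 = 9)
E(P) = -3*P**3 (E(P) = -3*P*P*P = -3*P**2*P = -3*P**3)
g(F) = -10*F (g(F) = (9 - 14)*(F + F) = -10*F)
28*g(E(-6)) = 28*(-(-30)*(-6)**3) = 28*(-(-30)*(-216)) = 28*(-10*648) = 28*(-6480) = -181440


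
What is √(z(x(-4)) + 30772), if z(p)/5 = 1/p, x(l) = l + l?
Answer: √492342/4 ≈ 175.42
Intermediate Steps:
x(l) = 2*l
z(p) = 5/p
√(z(x(-4)) + 30772) = √(5/((2*(-4))) + 30772) = √(5/(-8) + 30772) = √(5*(-⅛) + 30772) = √(-5/8 + 30772) = √(246171/8) = √492342/4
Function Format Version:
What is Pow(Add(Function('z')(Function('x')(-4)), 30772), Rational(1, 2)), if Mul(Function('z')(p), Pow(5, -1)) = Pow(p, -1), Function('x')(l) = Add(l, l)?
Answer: Mul(Rational(1, 4), Pow(492342, Rational(1, 2))) ≈ 175.42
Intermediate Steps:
Function('x')(l) = Mul(2, l)
Function('z')(p) = Mul(5, Pow(p, -1))
Pow(Add(Function('z')(Function('x')(-4)), 30772), Rational(1, 2)) = Pow(Add(Mul(5, Pow(Mul(2, -4), -1)), 30772), Rational(1, 2)) = Pow(Add(Mul(5, Pow(-8, -1)), 30772), Rational(1, 2)) = Pow(Add(Mul(5, Rational(-1, 8)), 30772), Rational(1, 2)) = Pow(Add(Rational(-5, 8), 30772), Rational(1, 2)) = Pow(Rational(246171, 8), Rational(1, 2)) = Mul(Rational(1, 4), Pow(492342, Rational(1, 2)))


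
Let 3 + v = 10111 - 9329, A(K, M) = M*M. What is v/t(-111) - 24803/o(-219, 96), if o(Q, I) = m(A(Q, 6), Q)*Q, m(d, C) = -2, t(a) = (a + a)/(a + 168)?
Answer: -2079565/8103 ≈ -256.64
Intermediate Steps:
A(K, M) = M²
t(a) = 2*a/(168 + a) (t(a) = (2*a)/(168 + a) = 2*a/(168 + a))
v = 779 (v = -3 + (10111 - 9329) = -3 + 782 = 779)
o(Q, I) = -2*Q
v/t(-111) - 24803/o(-219, 96) = 779/((2*(-111)/(168 - 111))) - 24803/((-2*(-219))) = 779/((2*(-111)/57)) - 24803/438 = 779/((2*(-111)*(1/57))) - 24803*1/438 = 779/(-74/19) - 24803/438 = 779*(-19/74) - 24803/438 = -14801/74 - 24803/438 = -2079565/8103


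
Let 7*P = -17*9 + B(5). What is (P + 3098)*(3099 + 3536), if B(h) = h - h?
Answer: 142871455/7 ≈ 2.0410e+7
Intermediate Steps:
B(h) = 0
P = -153/7 (P = (-17*9 + 0)/7 = (-153 + 0)/7 = (⅐)*(-153) = -153/7 ≈ -21.857)
(P + 3098)*(3099 + 3536) = (-153/7 + 3098)*(3099 + 3536) = (21533/7)*6635 = 142871455/7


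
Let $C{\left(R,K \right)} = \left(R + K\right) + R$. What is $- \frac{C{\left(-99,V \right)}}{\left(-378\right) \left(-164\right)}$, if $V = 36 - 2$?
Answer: $\frac{1}{378} \approx 0.0026455$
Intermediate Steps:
$V = 34$
$C{\left(R,K \right)} = K + 2 R$ ($C{\left(R,K \right)} = \left(K + R\right) + R = K + 2 R$)
$- \frac{C{\left(-99,V \right)}}{\left(-378\right) \left(-164\right)} = - \frac{34 + 2 \left(-99\right)}{\left(-378\right) \left(-164\right)} = - \frac{34 - 198}{61992} = - \frac{-164}{61992} = \left(-1\right) \left(- \frac{1}{378}\right) = \frac{1}{378}$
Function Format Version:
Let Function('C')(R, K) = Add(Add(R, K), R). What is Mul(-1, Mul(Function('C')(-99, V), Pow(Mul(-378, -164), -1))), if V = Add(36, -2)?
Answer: Rational(1, 378) ≈ 0.0026455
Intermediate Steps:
V = 34
Function('C')(R, K) = Add(K, Mul(2, R)) (Function('C')(R, K) = Add(Add(K, R), R) = Add(K, Mul(2, R)))
Mul(-1, Mul(Function('C')(-99, V), Pow(Mul(-378, -164), -1))) = Mul(-1, Mul(Add(34, Mul(2, -99)), Pow(Mul(-378, -164), -1))) = Mul(-1, Mul(Add(34, -198), Pow(61992, -1))) = Mul(-1, Mul(-164, Rational(1, 61992))) = Mul(-1, Rational(-1, 378)) = Rational(1, 378)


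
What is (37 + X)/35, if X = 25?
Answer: 62/35 ≈ 1.7714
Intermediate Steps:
(37 + X)/35 = (37 + 25)/35 = (1/35)*62 = 62/35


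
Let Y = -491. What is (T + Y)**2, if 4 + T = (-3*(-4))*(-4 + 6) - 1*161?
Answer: 399424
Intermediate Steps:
T = -141 (T = -4 + ((-3*(-4))*(-4 + 6) - 1*161) = -4 + (12*2 - 161) = -4 + (24 - 161) = -4 - 137 = -141)
(T + Y)**2 = (-141 - 491)**2 = (-632)**2 = 399424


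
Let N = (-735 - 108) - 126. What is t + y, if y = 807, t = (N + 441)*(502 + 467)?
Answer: -510825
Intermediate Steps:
N = -969 (N = -843 - 126 = -969)
t = -511632 (t = (-969 + 441)*(502 + 467) = -528*969 = -511632)
t + y = -511632 + 807 = -510825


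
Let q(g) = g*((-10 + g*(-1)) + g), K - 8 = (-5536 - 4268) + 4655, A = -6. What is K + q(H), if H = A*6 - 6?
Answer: -4721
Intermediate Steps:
H = -42 (H = -6*6 - 6 = -36 - 6 = -42)
K = -5141 (K = 8 + ((-5536 - 4268) + 4655) = 8 + (-9804 + 4655) = 8 - 5149 = -5141)
q(g) = -10*g (q(g) = g*((-10 - g) + g) = g*(-10) = -10*g)
K + q(H) = -5141 - 10*(-42) = -5141 + 420 = -4721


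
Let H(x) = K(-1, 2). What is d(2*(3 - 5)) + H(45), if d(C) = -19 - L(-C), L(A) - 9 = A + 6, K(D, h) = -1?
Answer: -39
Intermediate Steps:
L(A) = 15 + A (L(A) = 9 + (A + 6) = 9 + (6 + A) = 15 + A)
H(x) = -1
d(C) = -34 + C (d(C) = -19 - (15 - C) = -19 + (-15 + C) = -34 + C)
d(2*(3 - 5)) + H(45) = (-34 + 2*(3 - 5)) - 1 = (-34 + 2*(-2)) - 1 = (-34 - 4) - 1 = -38 - 1 = -39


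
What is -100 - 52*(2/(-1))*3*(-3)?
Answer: -1036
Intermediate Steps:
-100 - 52*(2/(-1))*3*(-3) = -100 - 52*(2*(-1))*3*(-3) = -100 - 52*(-2*3)*(-3) = -100 - (-312)*(-3) = -100 - 52*18 = -100 - 936 = -1036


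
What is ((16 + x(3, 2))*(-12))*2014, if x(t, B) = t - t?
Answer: -386688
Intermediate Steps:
x(t, B) = 0
((16 + x(3, 2))*(-12))*2014 = ((16 + 0)*(-12))*2014 = (16*(-12))*2014 = -192*2014 = -386688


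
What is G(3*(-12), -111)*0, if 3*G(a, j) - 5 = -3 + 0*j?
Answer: 0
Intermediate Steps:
G(a, j) = ⅔ (G(a, j) = 5/3 + (-3 + 0*j)/3 = 5/3 + (-3 + 0)/3 = 5/3 + (⅓)*(-3) = 5/3 - 1 = ⅔)
G(3*(-12), -111)*0 = (⅔)*0 = 0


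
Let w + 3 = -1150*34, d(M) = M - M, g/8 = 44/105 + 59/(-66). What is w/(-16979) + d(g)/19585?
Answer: 39103/16979 ≈ 2.3030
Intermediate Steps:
g = -4388/1155 (g = 8*(44/105 + 59/(-66)) = 8*(44*(1/105) + 59*(-1/66)) = 8*(44/105 - 59/66) = 8*(-1097/2310) = -4388/1155 ≈ -3.7991)
d(M) = 0
w = -39103 (w = -3 - 1150*34 = -3 - 39100 = -39103)
w/(-16979) + d(g)/19585 = -39103/(-16979) + 0/19585 = -39103*(-1/16979) + 0*(1/19585) = 39103/16979 + 0 = 39103/16979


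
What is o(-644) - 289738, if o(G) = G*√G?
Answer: -289738 - 1288*I*√161 ≈ -2.8974e+5 - 16343.0*I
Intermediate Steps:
o(G) = G^(3/2)
o(-644) - 289738 = (-644)^(3/2) - 289738 = -1288*I*√161 - 289738 = -289738 - 1288*I*√161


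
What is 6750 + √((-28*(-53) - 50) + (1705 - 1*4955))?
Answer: 6750 + 2*I*√454 ≈ 6750.0 + 42.615*I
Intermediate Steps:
6750 + √((-28*(-53) - 50) + (1705 - 1*4955)) = 6750 + √((1484 - 50) + (1705 - 4955)) = 6750 + √(1434 - 3250) = 6750 + √(-1816) = 6750 + 2*I*√454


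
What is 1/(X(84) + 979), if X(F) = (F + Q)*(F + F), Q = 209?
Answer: 1/50203 ≈ 1.9919e-5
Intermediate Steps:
X(F) = 2*F*(209 + F) (X(F) = (F + 209)*(F + F) = (209 + F)*(2*F) = 2*F*(209 + F))
1/(X(84) + 979) = 1/(2*84*(209 + 84) + 979) = 1/(2*84*293 + 979) = 1/(49224 + 979) = 1/50203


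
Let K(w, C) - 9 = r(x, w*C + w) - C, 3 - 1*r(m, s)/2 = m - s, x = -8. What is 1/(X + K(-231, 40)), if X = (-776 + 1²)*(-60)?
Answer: 1/27549 ≈ 3.6299e-5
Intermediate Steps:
r(m, s) = 6 - 2*m + 2*s (r(m, s) = 6 - 2*(m - s) = 6 + (-2*m + 2*s) = 6 - 2*m + 2*s)
K(w, C) = 31 - C + 2*w + 2*C*w (K(w, C) = 9 + ((6 - 2*(-8) + 2*(w*C + w)) - C) = 9 + ((6 + 16 + 2*(C*w + w)) - C) = 9 + ((6 + 16 + 2*(w + C*w)) - C) = 9 + ((6 + 16 + (2*w + 2*C*w)) - C) = 9 + ((22 + 2*w + 2*C*w) - C) = 9 + (22 - C + 2*w + 2*C*w) = 31 - C + 2*w + 2*C*w)
X = 46500 (X = (-776 + 1)*(-60) = -775*(-60) = 46500)
1/(X + K(-231, 40)) = 1/(46500 + (31 - 1*40 + 2*(-231)*(1 + 40))) = 1/(46500 + (31 - 40 + 2*(-231)*41)) = 1/(46500 + (31 - 40 - 18942)) = 1/(46500 - 18951) = 1/27549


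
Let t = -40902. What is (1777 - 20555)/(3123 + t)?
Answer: 18778/37779 ≈ 0.49705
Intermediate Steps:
(1777 - 20555)/(3123 + t) = (1777 - 20555)/(3123 - 40902) = -18778/(-37779) = -18778*(-1/37779) = 18778/37779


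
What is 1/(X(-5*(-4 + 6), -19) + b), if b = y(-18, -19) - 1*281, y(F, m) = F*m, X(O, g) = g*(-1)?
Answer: 1/80 ≈ 0.012500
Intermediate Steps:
X(O, g) = -g
b = 61 (b = -18*(-19) - 1*281 = 342 - 281 = 61)
1/(X(-5*(-4 + 6), -19) + b) = 1/(-1*(-19) + 61) = 1/(19 + 61) = 1/80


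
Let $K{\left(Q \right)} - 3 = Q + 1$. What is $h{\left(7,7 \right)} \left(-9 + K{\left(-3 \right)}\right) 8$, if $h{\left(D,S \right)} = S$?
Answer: $-448$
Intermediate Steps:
$K{\left(Q \right)} = 4 + Q$ ($K{\left(Q \right)} = 3 + \left(Q + 1\right) = 3 + \left(1 + Q\right) = 4 + Q$)
$h{\left(7,7 \right)} \left(-9 + K{\left(-3 \right)}\right) 8 = 7 \left(-9 + \left(4 - 3\right)\right) 8 = 7 \left(-9 + 1\right) 8 = 7 \left(\left(-8\right) 8\right) = 7 \left(-64\right) = -448$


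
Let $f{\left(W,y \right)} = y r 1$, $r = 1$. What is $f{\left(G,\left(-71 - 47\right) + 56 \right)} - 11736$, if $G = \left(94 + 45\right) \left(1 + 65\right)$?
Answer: $-11798$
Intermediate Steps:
$G = 9174$ ($G = 139 \cdot 66 = 9174$)
$f{\left(W,y \right)} = y$ ($f{\left(W,y \right)} = y 1 \cdot 1 = y 1 = y$)
$f{\left(G,\left(-71 - 47\right) + 56 \right)} - 11736 = \left(\left(-71 - 47\right) + 56\right) - 11736 = \left(-118 + 56\right) - 11736 = -62 - 11736 = -11798$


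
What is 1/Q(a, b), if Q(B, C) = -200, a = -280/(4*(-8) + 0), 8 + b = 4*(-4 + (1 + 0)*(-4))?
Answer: -1/200 ≈ -0.0050000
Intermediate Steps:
b = -40 (b = -8 + 4*(-4 + (1 + 0)*(-4)) = -8 + 4*(-4 + 1*(-4)) = -8 + 4*(-4 - 4) = -8 + 4*(-8) = -8 - 32 = -40)
a = 35/4 (a = -280/(-32 + 0) = -280/(-32) = -280*(-1/32) = 35/4 ≈ 8.7500)
1/Q(a, b) = 1/(-200) = -1/200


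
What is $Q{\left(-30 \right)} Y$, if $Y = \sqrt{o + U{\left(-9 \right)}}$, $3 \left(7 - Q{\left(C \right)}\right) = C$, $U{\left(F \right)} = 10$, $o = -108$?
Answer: $119 i \sqrt{2} \approx 168.29 i$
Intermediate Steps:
$Q{\left(C \right)} = 7 - \frac{C}{3}$
$Y = 7 i \sqrt{2}$ ($Y = \sqrt{-108 + 10} = \sqrt{-98} = 7 i \sqrt{2} \approx 9.8995 i$)
$Q{\left(-30 \right)} Y = \left(7 - -10\right) 7 i \sqrt{2} = \left(7 + 10\right) 7 i \sqrt{2} = 17 \cdot 7 i \sqrt{2} = 119 i \sqrt{2}$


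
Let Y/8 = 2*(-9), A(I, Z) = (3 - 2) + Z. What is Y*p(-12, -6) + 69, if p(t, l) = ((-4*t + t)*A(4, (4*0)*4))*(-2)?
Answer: 10437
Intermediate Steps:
A(I, Z) = 1 + Z
p(t, l) = 6*t (p(t, l) = ((-4*t + t)*(1 + (4*0)*4))*(-2) = ((-3*t)*(1 + 0*4))*(-2) = ((-3*t)*(1 + 0))*(-2) = (-3*t*1)*(-2) = -3*t*(-2) = 6*t)
Y = -144 (Y = 8*(2*(-9)) = 8*(-18) = -144)
Y*p(-12, -6) + 69 = -864*(-12) + 69 = -144*(-72) + 69 = 10368 + 69 = 10437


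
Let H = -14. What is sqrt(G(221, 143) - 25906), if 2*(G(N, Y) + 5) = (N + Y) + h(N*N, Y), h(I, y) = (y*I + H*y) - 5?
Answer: 17*sqrt(11991) ≈ 1861.6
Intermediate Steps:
h(I, y) = -5 - 14*y + I*y (h(I, y) = (y*I - 14*y) - 5 = (I*y - 14*y) - 5 = (-14*y + I*y) - 5 = -5 - 14*y + I*y)
G(N, Y) = -15/2 + N/2 - 13*Y/2 + Y*N**2/2 (G(N, Y) = -5 + ((N + Y) + (-5 - 14*Y + (N*N)*Y))/2 = -5 + ((N + Y) + (-5 - 14*Y + N**2*Y))/2 = -5 + ((N + Y) + (-5 - 14*Y + Y*N**2))/2 = -5 + (-5 + N - 13*Y + Y*N**2)/2 = -5 + (-5/2 + N/2 - 13*Y/2 + Y*N**2/2) = -15/2 + N/2 - 13*Y/2 + Y*N**2/2)
sqrt(G(221, 143) - 25906) = sqrt((-15/2 + (1/2)*221 - 13/2*143 + (1/2)*143*221**2) - 25906) = sqrt((-15/2 + 221/2 - 1859/2 + (1/2)*143*48841) - 25906) = sqrt((-15/2 + 221/2 - 1859/2 + 6984263/2) - 25906) = sqrt(3491305 - 25906) = sqrt(3465399) = 17*sqrt(11991)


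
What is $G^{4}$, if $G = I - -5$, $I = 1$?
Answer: $1296$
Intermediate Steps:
$G = 6$ ($G = 1 - -5 = 1 + 5 = 6$)
$G^{4} = 6^{4} = 1296$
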